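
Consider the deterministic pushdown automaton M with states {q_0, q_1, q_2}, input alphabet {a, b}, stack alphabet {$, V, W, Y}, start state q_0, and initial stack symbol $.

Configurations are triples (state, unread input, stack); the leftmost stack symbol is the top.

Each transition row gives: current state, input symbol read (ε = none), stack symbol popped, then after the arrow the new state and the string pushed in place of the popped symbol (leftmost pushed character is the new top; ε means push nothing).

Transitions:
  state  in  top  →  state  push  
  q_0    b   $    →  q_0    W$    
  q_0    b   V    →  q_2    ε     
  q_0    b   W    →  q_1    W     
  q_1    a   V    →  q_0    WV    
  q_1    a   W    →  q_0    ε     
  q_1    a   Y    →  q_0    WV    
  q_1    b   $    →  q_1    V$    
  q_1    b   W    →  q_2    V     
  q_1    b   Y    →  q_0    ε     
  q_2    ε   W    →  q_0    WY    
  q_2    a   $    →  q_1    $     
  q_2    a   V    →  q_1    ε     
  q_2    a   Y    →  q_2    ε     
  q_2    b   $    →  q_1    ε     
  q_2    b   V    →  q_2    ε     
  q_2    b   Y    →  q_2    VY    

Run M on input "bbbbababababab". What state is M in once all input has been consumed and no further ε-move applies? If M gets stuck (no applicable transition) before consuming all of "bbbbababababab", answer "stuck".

q_1

(q_0, bbbbababababab, $) ⊢ (q_0, bbbababababab, W$) ⊢ (q_1, bbababababab, W$) ⊢ (q_2, bababababab, V$) ⊢ (q_2, ababababab, $) ⊢ (q_1, babababab, $) ⊢ (q_1, abababab, V$) ⊢ (q_0, bababab, WV$) ⊢ (q_1, ababab, WV$) ⊢ (q_0, babab, V$) ⊢ (q_2, abab, $) ⊢ (q_1, bab, $) ⊢ (q_1, ab, V$) ⊢ (q_0, b, WV$) ⊢ (q_1, ε, WV$)
All input consumed; M is in state q_1.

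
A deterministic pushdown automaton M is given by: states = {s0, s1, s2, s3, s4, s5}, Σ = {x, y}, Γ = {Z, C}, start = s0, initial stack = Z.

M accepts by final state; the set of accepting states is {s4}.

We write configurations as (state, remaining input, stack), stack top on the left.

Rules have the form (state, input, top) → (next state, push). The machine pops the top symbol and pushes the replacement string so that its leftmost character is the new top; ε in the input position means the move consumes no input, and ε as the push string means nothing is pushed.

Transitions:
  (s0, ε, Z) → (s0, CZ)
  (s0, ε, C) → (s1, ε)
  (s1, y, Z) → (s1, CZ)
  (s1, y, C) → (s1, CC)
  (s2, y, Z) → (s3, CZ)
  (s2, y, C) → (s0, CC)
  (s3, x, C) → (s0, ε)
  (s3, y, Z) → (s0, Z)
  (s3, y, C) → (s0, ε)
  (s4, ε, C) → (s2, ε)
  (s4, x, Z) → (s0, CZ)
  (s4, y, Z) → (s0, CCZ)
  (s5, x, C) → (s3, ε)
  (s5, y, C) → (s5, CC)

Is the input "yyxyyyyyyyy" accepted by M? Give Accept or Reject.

(s0, yyxyyyyyyyy, Z)
  ε-move, top Z: go to s0, push CZ → (s0, yyxyyyyyyyy, CZ)
  ε-move, top C: go to s1, push ε → (s1, yyxyyyyyyyy, Z)
  read y, top Z: go to s1, push CZ → (s1, yxyyyyyyyy, CZ)
  read y, top C: go to s1, push CC → (s1, xyyyyyyyy, CCZ)
No transition applies at (s1, xyyyyyyyy, CCZ); input not fully consumed.

Reject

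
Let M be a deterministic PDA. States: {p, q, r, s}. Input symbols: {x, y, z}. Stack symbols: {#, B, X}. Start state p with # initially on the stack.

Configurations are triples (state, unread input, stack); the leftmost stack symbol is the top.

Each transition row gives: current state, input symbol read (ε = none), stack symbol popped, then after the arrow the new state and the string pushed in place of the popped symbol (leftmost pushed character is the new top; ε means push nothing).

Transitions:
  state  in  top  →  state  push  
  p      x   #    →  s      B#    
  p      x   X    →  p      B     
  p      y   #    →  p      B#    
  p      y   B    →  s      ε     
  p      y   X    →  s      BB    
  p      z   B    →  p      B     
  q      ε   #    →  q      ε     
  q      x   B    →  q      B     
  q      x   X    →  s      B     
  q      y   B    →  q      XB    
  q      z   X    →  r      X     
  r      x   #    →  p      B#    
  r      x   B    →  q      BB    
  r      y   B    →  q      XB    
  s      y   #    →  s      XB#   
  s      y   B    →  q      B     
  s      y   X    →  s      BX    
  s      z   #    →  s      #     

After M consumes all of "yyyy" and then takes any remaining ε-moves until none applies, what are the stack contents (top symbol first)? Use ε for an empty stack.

BXB#

(p, yyyy, #)
  read y, top #: go to p, push B# → (p, yyy, B#)
  read y, top B: go to s, push ε → (s, yy, #)
  read y, top #: go to s, push XB# → (s, y, XB#)
  read y, top X: go to s, push BX → (s, ε, BXB#)
All input consumed in state s with stack BXB#.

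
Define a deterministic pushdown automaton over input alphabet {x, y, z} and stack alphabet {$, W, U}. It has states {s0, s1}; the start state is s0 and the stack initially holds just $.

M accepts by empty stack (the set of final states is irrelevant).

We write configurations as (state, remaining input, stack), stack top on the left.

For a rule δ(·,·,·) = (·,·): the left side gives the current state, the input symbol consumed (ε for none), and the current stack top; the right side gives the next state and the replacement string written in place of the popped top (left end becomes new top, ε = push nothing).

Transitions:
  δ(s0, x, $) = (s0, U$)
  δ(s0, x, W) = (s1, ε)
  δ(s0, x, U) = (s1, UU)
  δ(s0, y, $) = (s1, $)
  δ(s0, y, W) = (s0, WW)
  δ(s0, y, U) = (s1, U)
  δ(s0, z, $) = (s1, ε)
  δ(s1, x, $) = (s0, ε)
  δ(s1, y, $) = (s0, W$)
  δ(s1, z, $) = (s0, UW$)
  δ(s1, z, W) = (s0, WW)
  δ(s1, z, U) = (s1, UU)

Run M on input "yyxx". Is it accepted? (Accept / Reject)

Accept

(s0, yyxx, $)
  read y, top $: go to s1, push $ → (s1, yxx, $)
  read y, top $: go to s0, push W$ → (s0, xx, W$)
  read x, top W: go to s1, push ε → (s1, x, $)
  read x, top $: go to s0, push ε → (s0, ε, ε)
All input consumed and the stack is empty.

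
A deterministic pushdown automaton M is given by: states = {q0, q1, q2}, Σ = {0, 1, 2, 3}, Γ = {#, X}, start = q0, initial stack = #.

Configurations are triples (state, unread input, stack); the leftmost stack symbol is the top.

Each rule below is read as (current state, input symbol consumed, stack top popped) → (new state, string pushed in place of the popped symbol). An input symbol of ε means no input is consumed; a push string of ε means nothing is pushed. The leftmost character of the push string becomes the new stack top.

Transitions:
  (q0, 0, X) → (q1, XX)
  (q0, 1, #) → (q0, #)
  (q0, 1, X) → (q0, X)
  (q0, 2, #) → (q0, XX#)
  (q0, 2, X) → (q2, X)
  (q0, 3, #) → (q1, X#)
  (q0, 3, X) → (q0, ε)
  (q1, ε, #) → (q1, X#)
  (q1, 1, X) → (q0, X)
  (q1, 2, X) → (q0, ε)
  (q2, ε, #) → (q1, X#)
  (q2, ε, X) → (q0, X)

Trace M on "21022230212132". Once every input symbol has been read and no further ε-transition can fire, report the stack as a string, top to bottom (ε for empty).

(q0, 21022230212132, #)
  read 2, top #: go to q0, push XX# → (q0, 1022230212132, XX#)
  read 1, top X: go to q0, push X → (q0, 022230212132, XX#)
  read 0, top X: go to q1, push XX → (q1, 22230212132, XXX#)
  read 2, top X: go to q0, push ε → (q0, 2230212132, XX#)
  read 2, top X: go to q2, push X → (q2, 230212132, XX#)
  ε-move, top X: go to q0, push X → (q0, 230212132, XX#)
  read 2, top X: go to q2, push X → (q2, 30212132, XX#)
  ε-move, top X: go to q0, push X → (q0, 30212132, XX#)
  read 3, top X: go to q0, push ε → (q0, 0212132, X#)
  read 0, top X: go to q1, push XX → (q1, 212132, XX#)
  read 2, top X: go to q0, push ε → (q0, 12132, X#)
  read 1, top X: go to q0, push X → (q0, 2132, X#)
  read 2, top X: go to q2, push X → (q2, 132, X#)
  ε-move, top X: go to q0, push X → (q0, 132, X#)
  read 1, top X: go to q0, push X → (q0, 32, X#)
  read 3, top X: go to q0, push ε → (q0, 2, #)
  read 2, top #: go to q0, push XX# → (q0, ε, XX#)
All input consumed in state q0 with stack XX#.

XX#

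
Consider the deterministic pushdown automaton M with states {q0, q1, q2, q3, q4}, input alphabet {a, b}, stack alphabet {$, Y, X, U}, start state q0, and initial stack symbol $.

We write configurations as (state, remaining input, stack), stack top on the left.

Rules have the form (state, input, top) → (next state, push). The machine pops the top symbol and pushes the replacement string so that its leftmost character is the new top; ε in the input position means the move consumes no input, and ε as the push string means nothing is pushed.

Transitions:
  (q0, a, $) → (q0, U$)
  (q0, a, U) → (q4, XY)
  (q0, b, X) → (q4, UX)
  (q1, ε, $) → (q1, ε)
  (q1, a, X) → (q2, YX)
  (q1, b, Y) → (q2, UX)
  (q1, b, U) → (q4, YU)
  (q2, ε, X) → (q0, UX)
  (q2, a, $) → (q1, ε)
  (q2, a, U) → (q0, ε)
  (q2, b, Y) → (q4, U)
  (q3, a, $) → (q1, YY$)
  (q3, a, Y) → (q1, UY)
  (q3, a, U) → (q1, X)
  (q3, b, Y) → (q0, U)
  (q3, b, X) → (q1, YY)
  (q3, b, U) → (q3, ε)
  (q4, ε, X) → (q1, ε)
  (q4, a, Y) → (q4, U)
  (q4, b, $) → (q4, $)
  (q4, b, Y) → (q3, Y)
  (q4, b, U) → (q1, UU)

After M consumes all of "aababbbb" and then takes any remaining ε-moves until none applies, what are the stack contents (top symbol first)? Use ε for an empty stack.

YUUX$

(q0, aababbbb, $) ⊢ (q0, ababbbb, U$) ⊢ (q4, babbbb, XY$) ⊢ (q1, babbbb, Y$) ⊢ (q2, abbbb, UX$) ⊢ (q0, bbbb, X$) ⊢ (q4, bbb, UX$) ⊢ (q1, bb, UUX$) ⊢ (q4, b, YUUX$) ⊢ (q3, ε, YUUX$)
All input consumed in state q3 with stack YUUX$.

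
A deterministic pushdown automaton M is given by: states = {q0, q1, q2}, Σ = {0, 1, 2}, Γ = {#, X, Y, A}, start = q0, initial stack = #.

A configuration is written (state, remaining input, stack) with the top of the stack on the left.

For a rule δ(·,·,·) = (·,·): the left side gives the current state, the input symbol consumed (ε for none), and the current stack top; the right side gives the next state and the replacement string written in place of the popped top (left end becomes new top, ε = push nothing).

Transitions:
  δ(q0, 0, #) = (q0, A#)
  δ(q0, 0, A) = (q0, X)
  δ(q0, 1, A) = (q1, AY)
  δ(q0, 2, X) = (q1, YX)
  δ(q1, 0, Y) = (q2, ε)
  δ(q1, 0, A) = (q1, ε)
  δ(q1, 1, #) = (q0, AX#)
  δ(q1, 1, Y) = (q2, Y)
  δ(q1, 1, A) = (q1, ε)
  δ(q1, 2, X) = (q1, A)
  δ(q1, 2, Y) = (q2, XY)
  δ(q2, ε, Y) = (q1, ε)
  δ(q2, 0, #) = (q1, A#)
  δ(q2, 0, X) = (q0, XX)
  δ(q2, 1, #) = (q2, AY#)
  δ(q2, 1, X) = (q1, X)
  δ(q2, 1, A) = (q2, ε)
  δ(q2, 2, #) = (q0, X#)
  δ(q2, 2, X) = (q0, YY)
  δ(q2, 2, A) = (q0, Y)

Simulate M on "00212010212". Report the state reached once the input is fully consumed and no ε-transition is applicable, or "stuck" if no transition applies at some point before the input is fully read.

q1

(q0, 00212010212, #)
  read 0, top #: go to q0, push A# → (q0, 0212010212, A#)
  read 0, top A: go to q0, push X → (q0, 212010212, X#)
  read 2, top X: go to q1, push YX → (q1, 12010212, YX#)
  read 1, top Y: go to q2, push Y → (q2, 2010212, YX#)
  ε-move, top Y: go to q1, push ε → (q1, 2010212, X#)
  read 2, top X: go to q1, push A → (q1, 010212, A#)
  read 0, top A: go to q1, push ε → (q1, 10212, #)
  read 1, top #: go to q0, push AX# → (q0, 0212, AX#)
  read 0, top A: go to q0, push X → (q0, 212, XX#)
  read 2, top X: go to q1, push YX → (q1, 12, YXX#)
  read 1, top Y: go to q2, push Y → (q2, 2, YXX#)
  ε-move, top Y: go to q1, push ε → (q1, 2, XX#)
  read 2, top X: go to q1, push A → (q1, ε, AX#)
All input consumed; M is in state q1.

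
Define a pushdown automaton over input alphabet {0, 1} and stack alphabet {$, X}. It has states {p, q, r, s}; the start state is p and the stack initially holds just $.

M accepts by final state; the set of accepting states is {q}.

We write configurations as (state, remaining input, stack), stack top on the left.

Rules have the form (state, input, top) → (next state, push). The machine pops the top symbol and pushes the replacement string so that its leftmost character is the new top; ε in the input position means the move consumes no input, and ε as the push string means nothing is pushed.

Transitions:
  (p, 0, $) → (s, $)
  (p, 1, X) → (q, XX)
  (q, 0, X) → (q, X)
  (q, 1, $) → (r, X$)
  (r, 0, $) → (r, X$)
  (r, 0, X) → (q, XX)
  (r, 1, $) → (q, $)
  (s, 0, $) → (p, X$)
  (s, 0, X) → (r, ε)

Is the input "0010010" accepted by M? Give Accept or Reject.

Reject

No computation consumes all input and reaches a final state.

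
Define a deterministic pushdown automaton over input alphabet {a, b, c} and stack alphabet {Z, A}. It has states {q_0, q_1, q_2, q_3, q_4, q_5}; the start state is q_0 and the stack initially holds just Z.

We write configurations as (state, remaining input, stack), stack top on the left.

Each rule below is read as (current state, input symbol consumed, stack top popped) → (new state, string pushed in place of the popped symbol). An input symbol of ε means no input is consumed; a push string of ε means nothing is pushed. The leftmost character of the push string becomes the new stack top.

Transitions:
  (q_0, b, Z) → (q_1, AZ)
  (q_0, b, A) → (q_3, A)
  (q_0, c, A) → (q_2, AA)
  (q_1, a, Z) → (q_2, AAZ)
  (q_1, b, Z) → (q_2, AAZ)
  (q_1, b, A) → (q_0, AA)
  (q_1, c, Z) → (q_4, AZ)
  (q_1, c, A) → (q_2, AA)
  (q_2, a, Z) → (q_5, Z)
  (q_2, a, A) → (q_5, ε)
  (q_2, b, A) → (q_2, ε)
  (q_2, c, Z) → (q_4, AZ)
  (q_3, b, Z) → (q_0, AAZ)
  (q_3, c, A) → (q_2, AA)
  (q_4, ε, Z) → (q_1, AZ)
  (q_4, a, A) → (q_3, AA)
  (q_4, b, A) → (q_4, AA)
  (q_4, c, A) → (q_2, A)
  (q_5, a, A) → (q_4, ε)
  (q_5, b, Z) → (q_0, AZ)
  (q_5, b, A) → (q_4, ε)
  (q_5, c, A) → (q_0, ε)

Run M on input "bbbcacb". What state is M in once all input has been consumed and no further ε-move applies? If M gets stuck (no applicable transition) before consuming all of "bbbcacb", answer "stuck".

q_3

(q_0, bbbcacb, Z)
  read b, top Z: go to q_1, push AZ → (q_1, bbcacb, AZ)
  read b, top A: go to q_0, push AA → (q_0, bcacb, AAZ)
  read b, top A: go to q_3, push A → (q_3, cacb, AAZ)
  read c, top A: go to q_2, push AA → (q_2, acb, AAAZ)
  read a, top A: go to q_5, push ε → (q_5, cb, AAZ)
  read c, top A: go to q_0, push ε → (q_0, b, AZ)
  read b, top A: go to q_3, push A → (q_3, ε, AZ)
All input consumed; M is in state q_3.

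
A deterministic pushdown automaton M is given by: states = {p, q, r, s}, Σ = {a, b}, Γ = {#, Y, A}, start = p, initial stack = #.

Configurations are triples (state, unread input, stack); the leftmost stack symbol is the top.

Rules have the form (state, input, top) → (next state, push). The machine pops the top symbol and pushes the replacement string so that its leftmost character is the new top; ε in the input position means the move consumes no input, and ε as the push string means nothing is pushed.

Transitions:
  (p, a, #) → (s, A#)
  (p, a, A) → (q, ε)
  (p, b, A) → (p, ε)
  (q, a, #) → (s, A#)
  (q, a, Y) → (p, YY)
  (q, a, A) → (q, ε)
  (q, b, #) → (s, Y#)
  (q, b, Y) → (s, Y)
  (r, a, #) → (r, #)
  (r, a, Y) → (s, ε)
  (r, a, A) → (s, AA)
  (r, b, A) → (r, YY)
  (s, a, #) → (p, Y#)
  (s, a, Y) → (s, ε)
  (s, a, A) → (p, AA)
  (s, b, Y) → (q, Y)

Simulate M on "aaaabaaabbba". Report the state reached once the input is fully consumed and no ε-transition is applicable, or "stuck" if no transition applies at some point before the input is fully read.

(p, aaaabaaabbba, #) ⊢ (s, aaabaaabbba, A#) ⊢ (p, aabaaabbba, AA#) ⊢ (q, abaaabbba, A#) ⊢ (q, baaabbba, #) ⊢ (s, aaabbba, Y#) ⊢ (s, aabbba, #) ⊢ (p, abbba, Y#)
No transition for (p, a, top Y); M blocks with input abbba remaining.

stuck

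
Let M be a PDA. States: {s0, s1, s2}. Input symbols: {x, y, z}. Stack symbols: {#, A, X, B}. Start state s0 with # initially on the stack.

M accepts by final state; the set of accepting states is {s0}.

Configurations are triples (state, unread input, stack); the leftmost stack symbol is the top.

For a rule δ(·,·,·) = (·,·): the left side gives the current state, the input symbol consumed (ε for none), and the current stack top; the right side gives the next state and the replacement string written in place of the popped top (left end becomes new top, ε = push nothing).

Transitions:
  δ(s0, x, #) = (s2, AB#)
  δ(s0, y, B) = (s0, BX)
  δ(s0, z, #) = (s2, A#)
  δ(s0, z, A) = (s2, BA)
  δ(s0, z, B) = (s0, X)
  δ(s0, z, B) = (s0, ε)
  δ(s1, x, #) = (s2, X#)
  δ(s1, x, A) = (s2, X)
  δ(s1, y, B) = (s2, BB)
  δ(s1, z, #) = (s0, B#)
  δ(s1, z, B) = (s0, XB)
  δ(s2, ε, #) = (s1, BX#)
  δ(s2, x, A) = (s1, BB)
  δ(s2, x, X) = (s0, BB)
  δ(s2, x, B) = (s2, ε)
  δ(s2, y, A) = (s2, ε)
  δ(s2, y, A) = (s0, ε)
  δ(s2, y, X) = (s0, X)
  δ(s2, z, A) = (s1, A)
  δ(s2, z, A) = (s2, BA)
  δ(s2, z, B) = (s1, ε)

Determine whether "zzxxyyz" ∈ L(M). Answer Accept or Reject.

Accept

One accepting computation: (s0, zzxxyyz, #) ⊢ (s2, zxxyyz, A#) ⊢ (s1, xxyyz, A#) ⊢ (s2, xyyz, X#) ⊢ (s0, yyz, BB#) ⊢ (s0, yz, BXB#) ⊢ (s0, z, BXXB#) ⊢ (s0, ε, XXXB#)
All input consumed and state s0 ∈ F.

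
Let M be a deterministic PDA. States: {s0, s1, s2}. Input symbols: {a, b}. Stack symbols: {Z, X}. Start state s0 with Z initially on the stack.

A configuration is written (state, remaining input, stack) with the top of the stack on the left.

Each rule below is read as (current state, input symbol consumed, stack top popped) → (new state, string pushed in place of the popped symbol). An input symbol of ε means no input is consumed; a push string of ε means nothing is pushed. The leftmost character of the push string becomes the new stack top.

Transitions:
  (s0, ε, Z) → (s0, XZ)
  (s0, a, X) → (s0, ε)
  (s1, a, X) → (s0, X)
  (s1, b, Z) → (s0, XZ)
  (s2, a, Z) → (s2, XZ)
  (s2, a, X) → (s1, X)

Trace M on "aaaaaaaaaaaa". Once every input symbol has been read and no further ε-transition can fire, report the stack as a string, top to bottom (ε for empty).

(s0, aaaaaaaaaaaa, Z)
  ε-move, top Z: go to s0, push XZ → (s0, aaaaaaaaaaaa, XZ)
  read a, top X: go to s0, push ε → (s0, aaaaaaaaaaa, Z)
  ε-move, top Z: go to s0, push XZ → (s0, aaaaaaaaaaa, XZ)
  read a, top X: go to s0, push ε → (s0, aaaaaaaaaa, Z)
  ε-move, top Z: go to s0, push XZ → (s0, aaaaaaaaaa, XZ)
  read a, top X: go to s0, push ε → (s0, aaaaaaaaa, Z)
  ε-move, top Z: go to s0, push XZ → (s0, aaaaaaaaa, XZ)
  read a, top X: go to s0, push ε → (s0, aaaaaaaa, Z)
  ε-move, top Z: go to s0, push XZ → (s0, aaaaaaaa, XZ)
  read a, top X: go to s0, push ε → (s0, aaaaaaa, Z)
  ε-move, top Z: go to s0, push XZ → (s0, aaaaaaa, XZ)
  read a, top X: go to s0, push ε → (s0, aaaaaa, Z)
  ε-move, top Z: go to s0, push XZ → (s0, aaaaaa, XZ)
  read a, top X: go to s0, push ε → (s0, aaaaa, Z)
  ε-move, top Z: go to s0, push XZ → (s0, aaaaa, XZ)
  read a, top X: go to s0, push ε → (s0, aaaa, Z)
  ε-move, top Z: go to s0, push XZ → (s0, aaaa, XZ)
  read a, top X: go to s0, push ε → (s0, aaa, Z)
  ε-move, top Z: go to s0, push XZ → (s0, aaa, XZ)
  read a, top X: go to s0, push ε → (s0, aa, Z)
  ε-move, top Z: go to s0, push XZ → (s0, aa, XZ)
  read a, top X: go to s0, push ε → (s0, a, Z)
  ε-move, top Z: go to s0, push XZ → (s0, a, XZ)
  read a, top X: go to s0, push ε → (s0, ε, Z)
  ε-move, top Z: go to s0, push XZ → (s0, ε, XZ)
All input consumed in state s0 with stack XZ.

XZ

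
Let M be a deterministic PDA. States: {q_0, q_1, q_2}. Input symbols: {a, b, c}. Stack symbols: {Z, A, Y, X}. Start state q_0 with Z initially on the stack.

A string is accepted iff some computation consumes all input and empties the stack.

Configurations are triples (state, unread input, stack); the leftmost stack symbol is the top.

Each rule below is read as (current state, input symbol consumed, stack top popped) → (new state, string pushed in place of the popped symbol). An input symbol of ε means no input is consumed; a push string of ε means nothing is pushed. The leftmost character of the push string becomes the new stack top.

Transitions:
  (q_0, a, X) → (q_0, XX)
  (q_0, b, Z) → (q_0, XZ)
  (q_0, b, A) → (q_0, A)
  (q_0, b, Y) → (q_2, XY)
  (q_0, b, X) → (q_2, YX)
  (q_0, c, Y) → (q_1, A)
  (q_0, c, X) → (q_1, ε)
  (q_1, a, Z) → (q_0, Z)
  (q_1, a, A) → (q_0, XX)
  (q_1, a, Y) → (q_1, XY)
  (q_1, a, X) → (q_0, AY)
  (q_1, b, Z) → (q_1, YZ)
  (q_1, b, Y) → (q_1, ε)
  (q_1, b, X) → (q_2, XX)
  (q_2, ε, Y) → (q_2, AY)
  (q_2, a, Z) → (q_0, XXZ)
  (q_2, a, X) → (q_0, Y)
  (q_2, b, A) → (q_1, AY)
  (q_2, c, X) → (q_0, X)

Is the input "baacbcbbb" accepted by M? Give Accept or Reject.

Reject

(q_0, baacbcbbb, Z)
  read b, top Z: go to q_0, push XZ → (q_0, aacbcbbb, XZ)
  read a, top X: go to q_0, push XX → (q_0, acbcbbb, XXZ)
  read a, top X: go to q_0, push XX → (q_0, cbcbbb, XXXZ)
  read c, top X: go to q_1, push ε → (q_1, bcbbb, XXZ)
  read b, top X: go to q_2, push XX → (q_2, cbbb, XXXZ)
  read c, top X: go to q_0, push X → (q_0, bbb, XXXZ)
  read b, top X: go to q_2, push YX → (q_2, bb, YXXXZ)
  ε-move, top Y: go to q_2, push AY → (q_2, bb, AYXXXZ)
  read b, top A: go to q_1, push AY → (q_1, b, AYYXXXZ)
No transition applies at (q_1, b, AYYXXXZ); input not fully consumed.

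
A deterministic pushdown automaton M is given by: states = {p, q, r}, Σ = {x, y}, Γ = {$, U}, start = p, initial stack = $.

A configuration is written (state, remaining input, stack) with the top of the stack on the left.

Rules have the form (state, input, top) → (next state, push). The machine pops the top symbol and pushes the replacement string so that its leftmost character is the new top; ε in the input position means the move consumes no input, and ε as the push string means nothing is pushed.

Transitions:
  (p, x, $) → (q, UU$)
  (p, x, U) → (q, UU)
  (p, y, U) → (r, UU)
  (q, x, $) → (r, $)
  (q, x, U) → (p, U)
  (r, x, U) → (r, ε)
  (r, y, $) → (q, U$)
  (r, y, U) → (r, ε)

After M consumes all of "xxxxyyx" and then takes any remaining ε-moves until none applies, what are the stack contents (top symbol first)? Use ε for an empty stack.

UU$

(p, xxxxyyx, $)
  read x, top $: go to q, push UU$ → (q, xxxyyx, UU$)
  read x, top U: go to p, push U → (p, xxyyx, UU$)
  read x, top U: go to q, push UU → (q, xyyx, UUU$)
  read x, top U: go to p, push U → (p, yyx, UUU$)
  read y, top U: go to r, push UU → (r, yx, UUUU$)
  read y, top U: go to r, push ε → (r, x, UUU$)
  read x, top U: go to r, push ε → (r, ε, UU$)
All input consumed in state r with stack UU$.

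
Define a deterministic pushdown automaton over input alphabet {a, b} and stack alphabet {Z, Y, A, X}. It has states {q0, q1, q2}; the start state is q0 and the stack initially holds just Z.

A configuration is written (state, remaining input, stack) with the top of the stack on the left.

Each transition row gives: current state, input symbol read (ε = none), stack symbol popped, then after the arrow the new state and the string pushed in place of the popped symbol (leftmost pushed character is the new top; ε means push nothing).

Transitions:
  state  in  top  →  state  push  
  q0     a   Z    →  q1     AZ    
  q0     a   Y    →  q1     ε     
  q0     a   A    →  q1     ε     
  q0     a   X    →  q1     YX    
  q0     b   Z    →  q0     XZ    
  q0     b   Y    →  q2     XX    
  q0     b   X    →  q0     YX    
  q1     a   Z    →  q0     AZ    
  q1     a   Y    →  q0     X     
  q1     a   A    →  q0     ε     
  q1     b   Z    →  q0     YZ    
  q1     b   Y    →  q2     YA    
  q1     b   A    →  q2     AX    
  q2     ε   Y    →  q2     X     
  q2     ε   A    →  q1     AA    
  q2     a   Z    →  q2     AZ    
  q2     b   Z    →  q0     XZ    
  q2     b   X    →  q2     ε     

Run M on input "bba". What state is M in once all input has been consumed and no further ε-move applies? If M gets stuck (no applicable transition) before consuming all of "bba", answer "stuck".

q1

(q0, bba, Z)
  read b, top Z: go to q0, push XZ → (q0, ba, XZ)
  read b, top X: go to q0, push YX → (q0, a, YXZ)
  read a, top Y: go to q1, push ε → (q1, ε, XZ)
All input consumed; M is in state q1.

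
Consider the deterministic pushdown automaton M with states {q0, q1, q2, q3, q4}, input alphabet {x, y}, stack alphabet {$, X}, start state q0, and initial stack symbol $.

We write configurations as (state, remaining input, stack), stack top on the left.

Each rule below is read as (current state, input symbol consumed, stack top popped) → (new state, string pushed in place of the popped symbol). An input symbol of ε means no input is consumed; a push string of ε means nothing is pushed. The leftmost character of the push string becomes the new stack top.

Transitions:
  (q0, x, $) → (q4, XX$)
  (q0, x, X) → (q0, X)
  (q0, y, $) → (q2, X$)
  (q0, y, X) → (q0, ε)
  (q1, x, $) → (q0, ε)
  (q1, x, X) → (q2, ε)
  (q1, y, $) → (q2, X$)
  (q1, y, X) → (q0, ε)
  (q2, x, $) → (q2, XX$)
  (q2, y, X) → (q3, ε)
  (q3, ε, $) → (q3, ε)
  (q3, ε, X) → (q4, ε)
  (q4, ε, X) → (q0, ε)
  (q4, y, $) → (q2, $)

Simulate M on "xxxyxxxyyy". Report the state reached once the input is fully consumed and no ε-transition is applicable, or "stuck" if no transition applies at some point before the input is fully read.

q3

(q0, xxxyxxxyyy, $)
  read x, top $: go to q4, push XX$ → (q4, xxyxxxyyy, XX$)
  ε-move, top X: go to q0, push ε → (q0, xxyxxxyyy, X$)
  read x, top X: go to q0, push X → (q0, xyxxxyyy, X$)
  read x, top X: go to q0, push X → (q0, yxxxyyy, X$)
  read y, top X: go to q0, push ε → (q0, xxxyyy, $)
  read x, top $: go to q4, push XX$ → (q4, xxyyy, XX$)
  ε-move, top X: go to q0, push ε → (q0, xxyyy, X$)
  read x, top X: go to q0, push X → (q0, xyyy, X$)
  read x, top X: go to q0, push X → (q0, yyy, X$)
  read y, top X: go to q0, push ε → (q0, yy, $)
  read y, top $: go to q2, push X$ → (q2, y, X$)
  read y, top X: go to q3, push ε → (q3, ε, $)
  ε-move, top $: go to q3, push ε → (q3, ε, ε)
All input consumed; M is in state q3.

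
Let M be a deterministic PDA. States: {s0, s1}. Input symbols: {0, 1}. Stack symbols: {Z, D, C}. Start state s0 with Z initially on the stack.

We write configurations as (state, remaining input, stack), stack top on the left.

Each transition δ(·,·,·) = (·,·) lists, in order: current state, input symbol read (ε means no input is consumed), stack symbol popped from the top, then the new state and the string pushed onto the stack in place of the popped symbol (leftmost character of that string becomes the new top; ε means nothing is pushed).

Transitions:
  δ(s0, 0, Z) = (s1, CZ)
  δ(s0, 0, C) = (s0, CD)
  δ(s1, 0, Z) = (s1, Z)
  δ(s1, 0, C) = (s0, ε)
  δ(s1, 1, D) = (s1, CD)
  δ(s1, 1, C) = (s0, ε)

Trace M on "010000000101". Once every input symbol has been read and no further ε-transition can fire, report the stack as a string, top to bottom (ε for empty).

Z

(s0, 010000000101, Z)
  read 0, top Z: go to s1, push CZ → (s1, 10000000101, CZ)
  read 1, top C: go to s0, push ε → (s0, 0000000101, Z)
  read 0, top Z: go to s1, push CZ → (s1, 000000101, CZ)
  read 0, top C: go to s0, push ε → (s0, 00000101, Z)
  read 0, top Z: go to s1, push CZ → (s1, 0000101, CZ)
  read 0, top C: go to s0, push ε → (s0, 000101, Z)
  read 0, top Z: go to s1, push CZ → (s1, 00101, CZ)
  read 0, top C: go to s0, push ε → (s0, 0101, Z)
  read 0, top Z: go to s1, push CZ → (s1, 101, CZ)
  read 1, top C: go to s0, push ε → (s0, 01, Z)
  read 0, top Z: go to s1, push CZ → (s1, 1, CZ)
  read 1, top C: go to s0, push ε → (s0, ε, Z)
All input consumed in state s0 with stack Z.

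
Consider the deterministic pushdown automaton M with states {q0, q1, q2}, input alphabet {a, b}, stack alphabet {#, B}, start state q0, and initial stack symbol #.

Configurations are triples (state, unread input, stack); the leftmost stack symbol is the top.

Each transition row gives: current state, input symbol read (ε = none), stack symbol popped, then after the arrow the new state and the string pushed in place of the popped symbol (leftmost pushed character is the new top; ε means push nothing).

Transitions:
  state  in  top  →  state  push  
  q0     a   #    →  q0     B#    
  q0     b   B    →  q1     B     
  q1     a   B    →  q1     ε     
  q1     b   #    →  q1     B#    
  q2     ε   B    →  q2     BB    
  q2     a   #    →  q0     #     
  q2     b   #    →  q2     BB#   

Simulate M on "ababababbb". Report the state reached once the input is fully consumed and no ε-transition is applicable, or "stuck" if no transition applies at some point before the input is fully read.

(q0, ababababbb, #)
  read a, top #: go to q0, push B# → (q0, babababbb, B#)
  read b, top B: go to q1, push B → (q1, abababbb, B#)
  read a, top B: go to q1, push ε → (q1, bababbb, #)
  read b, top #: go to q1, push B# → (q1, ababbb, B#)
  read a, top B: go to q1, push ε → (q1, babbb, #)
  read b, top #: go to q1, push B# → (q1, abbb, B#)
  read a, top B: go to q1, push ε → (q1, bbb, #)
  read b, top #: go to q1, push B# → (q1, bb, B#)
No transition for (q1, b, top B); M blocks with input bb remaining.

stuck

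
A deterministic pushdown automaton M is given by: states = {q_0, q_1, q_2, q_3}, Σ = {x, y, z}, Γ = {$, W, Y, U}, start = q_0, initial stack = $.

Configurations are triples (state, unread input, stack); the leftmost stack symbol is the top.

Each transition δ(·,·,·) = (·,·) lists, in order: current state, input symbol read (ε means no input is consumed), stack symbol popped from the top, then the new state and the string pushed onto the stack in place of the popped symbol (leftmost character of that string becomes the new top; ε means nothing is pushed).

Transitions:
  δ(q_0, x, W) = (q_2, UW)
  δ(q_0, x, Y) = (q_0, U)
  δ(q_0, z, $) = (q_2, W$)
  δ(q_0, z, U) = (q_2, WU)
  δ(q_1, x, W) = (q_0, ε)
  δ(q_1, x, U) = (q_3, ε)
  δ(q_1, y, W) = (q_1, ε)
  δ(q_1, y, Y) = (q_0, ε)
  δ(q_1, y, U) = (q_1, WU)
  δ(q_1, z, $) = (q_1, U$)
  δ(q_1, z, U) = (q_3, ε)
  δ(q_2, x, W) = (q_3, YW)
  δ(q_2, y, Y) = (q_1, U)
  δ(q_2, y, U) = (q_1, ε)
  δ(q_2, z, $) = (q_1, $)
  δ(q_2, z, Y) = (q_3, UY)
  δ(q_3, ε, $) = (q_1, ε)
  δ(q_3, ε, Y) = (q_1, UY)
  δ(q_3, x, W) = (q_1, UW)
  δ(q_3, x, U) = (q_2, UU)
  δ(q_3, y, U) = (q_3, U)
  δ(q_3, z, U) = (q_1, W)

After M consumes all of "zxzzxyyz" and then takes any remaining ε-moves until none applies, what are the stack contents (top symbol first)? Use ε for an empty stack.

UYW$

(q_0, zxzzxyyz, $)
  read z, top $: go to q_2, push W$ → (q_2, xzzxyyz, W$)
  read x, top W: go to q_3, push YW → (q_3, zzxyyz, YW$)
  ε-move, top Y: go to q_1, push UY → (q_1, zzxyyz, UYW$)
  read z, top U: go to q_3, push ε → (q_3, zxyyz, YW$)
  ε-move, top Y: go to q_1, push UY → (q_1, zxyyz, UYW$)
  read z, top U: go to q_3, push ε → (q_3, xyyz, YW$)
  ε-move, top Y: go to q_1, push UY → (q_1, xyyz, UYW$)
  read x, top U: go to q_3, push ε → (q_3, yyz, YW$)
  ε-move, top Y: go to q_1, push UY → (q_1, yyz, UYW$)
  read y, top U: go to q_1, push WU → (q_1, yz, WUYW$)
  read y, top W: go to q_1, push ε → (q_1, z, UYW$)
  read z, top U: go to q_3, push ε → (q_3, ε, YW$)
  ε-move, top Y: go to q_1, push UY → (q_1, ε, UYW$)
All input consumed in state q_1 with stack UYW$.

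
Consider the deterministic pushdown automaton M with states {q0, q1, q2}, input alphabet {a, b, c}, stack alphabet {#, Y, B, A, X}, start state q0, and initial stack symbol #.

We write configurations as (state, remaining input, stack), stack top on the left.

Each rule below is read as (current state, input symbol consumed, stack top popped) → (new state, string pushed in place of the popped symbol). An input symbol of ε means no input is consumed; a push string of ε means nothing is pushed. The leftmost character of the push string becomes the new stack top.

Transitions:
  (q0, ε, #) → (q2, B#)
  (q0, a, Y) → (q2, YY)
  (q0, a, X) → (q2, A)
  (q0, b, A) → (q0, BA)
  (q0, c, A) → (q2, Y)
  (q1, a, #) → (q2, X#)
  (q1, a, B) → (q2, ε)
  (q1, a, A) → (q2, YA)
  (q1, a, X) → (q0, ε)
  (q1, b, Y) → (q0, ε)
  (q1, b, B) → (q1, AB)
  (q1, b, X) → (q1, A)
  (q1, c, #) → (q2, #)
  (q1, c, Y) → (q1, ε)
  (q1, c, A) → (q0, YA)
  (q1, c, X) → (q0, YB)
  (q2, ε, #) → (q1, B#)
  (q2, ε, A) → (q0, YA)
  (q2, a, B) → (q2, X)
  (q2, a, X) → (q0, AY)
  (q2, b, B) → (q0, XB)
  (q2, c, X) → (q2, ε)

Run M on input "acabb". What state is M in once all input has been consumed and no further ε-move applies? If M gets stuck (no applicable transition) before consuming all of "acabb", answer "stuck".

stuck

(q0, acabb, #) ⊢ (q2, acabb, B#) ⊢ (q2, cabb, X#) ⊢ (q2, abb, #) ⊢ (q1, abb, B#) ⊢ (q2, bb, #) ⊢ (q1, bb, B#) ⊢ (q1, b, AB#)
No transition for (q1, b, top A); M blocks with input b remaining.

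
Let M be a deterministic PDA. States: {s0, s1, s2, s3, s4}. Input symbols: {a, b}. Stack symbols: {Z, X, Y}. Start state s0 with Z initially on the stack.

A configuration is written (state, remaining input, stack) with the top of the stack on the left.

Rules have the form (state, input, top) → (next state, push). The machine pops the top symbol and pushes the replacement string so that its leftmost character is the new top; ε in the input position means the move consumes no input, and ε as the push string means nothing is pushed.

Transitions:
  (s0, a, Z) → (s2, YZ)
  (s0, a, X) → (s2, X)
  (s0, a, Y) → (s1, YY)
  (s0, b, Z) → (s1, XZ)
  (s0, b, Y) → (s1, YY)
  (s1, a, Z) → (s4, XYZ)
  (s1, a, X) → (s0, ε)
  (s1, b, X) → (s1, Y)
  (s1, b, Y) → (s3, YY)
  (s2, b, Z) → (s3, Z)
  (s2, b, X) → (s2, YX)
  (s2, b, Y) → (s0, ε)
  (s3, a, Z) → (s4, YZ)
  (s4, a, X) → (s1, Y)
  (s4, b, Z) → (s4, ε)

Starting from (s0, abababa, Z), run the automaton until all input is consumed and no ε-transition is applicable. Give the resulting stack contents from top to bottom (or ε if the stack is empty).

YZ

(s0, abababa, Z)
  read a, top Z: go to s2, push YZ → (s2, bababa, YZ)
  read b, top Y: go to s0, push ε → (s0, ababa, Z)
  read a, top Z: go to s2, push YZ → (s2, baba, YZ)
  read b, top Y: go to s0, push ε → (s0, aba, Z)
  read a, top Z: go to s2, push YZ → (s2, ba, YZ)
  read b, top Y: go to s0, push ε → (s0, a, Z)
  read a, top Z: go to s2, push YZ → (s2, ε, YZ)
All input consumed in state s2 with stack YZ.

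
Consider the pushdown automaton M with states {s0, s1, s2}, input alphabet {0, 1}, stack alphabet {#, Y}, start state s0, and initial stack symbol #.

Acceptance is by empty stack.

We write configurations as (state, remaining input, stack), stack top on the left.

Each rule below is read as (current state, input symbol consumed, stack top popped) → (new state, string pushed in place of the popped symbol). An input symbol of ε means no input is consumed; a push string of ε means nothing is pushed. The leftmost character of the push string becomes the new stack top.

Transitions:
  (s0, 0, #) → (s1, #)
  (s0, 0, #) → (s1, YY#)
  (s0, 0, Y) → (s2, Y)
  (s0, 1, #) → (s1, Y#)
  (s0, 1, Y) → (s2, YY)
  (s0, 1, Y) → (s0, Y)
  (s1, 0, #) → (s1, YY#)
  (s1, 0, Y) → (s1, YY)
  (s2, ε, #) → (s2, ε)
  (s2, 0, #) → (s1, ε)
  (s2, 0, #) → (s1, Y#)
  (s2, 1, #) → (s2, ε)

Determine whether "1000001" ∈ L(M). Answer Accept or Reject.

No computation consumes all input and empties the stack.

Reject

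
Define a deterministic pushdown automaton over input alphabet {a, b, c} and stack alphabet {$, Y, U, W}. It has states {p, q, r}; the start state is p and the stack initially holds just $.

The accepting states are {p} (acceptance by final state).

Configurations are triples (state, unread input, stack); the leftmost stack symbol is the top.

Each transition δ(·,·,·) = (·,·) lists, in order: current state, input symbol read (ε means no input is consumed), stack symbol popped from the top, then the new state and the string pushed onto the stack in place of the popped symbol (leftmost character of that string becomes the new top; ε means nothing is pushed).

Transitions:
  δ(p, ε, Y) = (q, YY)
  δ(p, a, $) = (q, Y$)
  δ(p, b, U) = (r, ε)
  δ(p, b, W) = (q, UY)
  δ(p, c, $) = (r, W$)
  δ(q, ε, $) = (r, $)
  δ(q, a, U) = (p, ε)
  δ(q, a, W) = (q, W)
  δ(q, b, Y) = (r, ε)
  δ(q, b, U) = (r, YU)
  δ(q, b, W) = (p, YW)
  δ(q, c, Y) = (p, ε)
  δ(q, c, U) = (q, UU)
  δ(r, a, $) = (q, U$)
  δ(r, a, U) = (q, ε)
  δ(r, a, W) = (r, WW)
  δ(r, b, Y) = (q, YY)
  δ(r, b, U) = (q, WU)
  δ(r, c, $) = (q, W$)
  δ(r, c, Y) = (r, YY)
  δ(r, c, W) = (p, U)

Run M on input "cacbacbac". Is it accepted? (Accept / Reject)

(p, cacbacbac, $)
  read c, top $: go to r, push W$ → (r, acbacbac, W$)
  read a, top W: go to r, push WW → (r, cbacbac, WW$)
  read c, top W: go to p, push U → (p, bacbac, UW$)
  read b, top U: go to r, push ε → (r, acbac, W$)
  read a, top W: go to r, push WW → (r, cbac, WW$)
  read c, top W: go to p, push U → (p, bac, UW$)
  read b, top U: go to r, push ε → (r, ac, W$)
  read a, top W: go to r, push WW → (r, c, WW$)
  read c, top W: go to p, push U → (p, ε, UW$)
All input consumed; state p ∈ F.

Accept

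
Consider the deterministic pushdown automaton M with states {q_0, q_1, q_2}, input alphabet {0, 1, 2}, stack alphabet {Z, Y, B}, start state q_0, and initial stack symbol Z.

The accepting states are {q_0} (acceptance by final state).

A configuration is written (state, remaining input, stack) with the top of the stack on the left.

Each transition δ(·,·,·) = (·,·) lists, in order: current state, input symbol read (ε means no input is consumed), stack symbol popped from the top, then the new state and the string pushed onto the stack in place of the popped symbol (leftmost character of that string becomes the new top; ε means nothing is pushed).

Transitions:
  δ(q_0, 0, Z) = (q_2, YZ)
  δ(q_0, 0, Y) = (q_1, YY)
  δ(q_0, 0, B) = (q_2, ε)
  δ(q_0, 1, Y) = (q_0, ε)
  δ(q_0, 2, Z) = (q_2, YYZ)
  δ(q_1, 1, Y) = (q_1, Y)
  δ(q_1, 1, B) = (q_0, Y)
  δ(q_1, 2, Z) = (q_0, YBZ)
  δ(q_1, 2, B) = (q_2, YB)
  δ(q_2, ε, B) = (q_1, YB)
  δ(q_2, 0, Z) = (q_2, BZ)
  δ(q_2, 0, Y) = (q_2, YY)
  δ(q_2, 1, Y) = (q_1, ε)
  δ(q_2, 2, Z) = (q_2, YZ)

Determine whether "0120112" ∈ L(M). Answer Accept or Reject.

Reject

(q_0, 0120112, Z) ⊢ (q_2, 120112, YZ) ⊢ (q_1, 20112, Z) ⊢ (q_0, 0112, YBZ) ⊢ (q_1, 112, YYBZ) ⊢ (q_1, 12, YYBZ) ⊢ (q_1, 2, YYBZ)
No transition applies at (q_1, 2, YYBZ); input not fully consumed.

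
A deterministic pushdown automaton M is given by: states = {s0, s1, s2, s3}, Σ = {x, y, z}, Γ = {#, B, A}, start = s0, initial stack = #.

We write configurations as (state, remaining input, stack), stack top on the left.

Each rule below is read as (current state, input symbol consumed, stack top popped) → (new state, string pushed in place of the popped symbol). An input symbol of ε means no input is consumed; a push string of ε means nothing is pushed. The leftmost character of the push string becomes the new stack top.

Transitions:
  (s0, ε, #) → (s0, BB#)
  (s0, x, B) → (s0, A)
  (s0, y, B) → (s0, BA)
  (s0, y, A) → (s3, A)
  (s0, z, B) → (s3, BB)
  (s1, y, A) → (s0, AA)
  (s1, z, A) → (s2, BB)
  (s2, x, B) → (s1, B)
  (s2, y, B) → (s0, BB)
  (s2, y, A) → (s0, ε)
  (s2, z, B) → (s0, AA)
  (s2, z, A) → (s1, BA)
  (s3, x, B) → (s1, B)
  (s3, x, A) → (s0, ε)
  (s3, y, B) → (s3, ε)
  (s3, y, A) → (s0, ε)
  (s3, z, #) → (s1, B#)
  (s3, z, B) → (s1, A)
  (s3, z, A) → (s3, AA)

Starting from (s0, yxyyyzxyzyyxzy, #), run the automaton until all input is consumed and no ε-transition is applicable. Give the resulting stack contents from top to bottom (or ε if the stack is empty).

B#

(s0, yxyyyzxyzyyxzy, #) ⊢ (s0, yxyyyzxyzyyxzy, BB#) ⊢ (s0, xyyyzxyzyyxzy, BAB#) ⊢ (s0, yyyzxyzyyxzy, AAB#) ⊢ (s3, yyzxyzyyxzy, AAB#) ⊢ (s0, yzxyzyyxzy, AB#) ⊢ (s3, zxyzyyxzy, AB#) ⊢ (s3, xyzyyxzy, AAB#) ⊢ (s0, yzyyxzy, AB#) ⊢ (s3, zyyxzy, AB#) ⊢ (s3, yyxzy, AAB#) ⊢ (s0, yxzy, AB#) ⊢ (s3, xzy, AB#) ⊢ (s0, zy, B#) ⊢ (s3, y, BB#) ⊢ (s3, ε, B#)
All input consumed in state s3 with stack B#.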